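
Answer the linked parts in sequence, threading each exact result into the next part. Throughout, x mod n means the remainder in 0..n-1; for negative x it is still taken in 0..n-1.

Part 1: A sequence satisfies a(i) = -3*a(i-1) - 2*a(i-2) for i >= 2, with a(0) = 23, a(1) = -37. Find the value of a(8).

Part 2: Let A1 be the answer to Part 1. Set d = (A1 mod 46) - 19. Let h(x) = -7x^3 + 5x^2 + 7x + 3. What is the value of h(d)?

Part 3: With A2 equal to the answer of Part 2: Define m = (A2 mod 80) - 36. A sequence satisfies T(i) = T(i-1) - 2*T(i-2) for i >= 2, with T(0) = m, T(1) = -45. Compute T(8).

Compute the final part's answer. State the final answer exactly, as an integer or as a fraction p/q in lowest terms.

457

Part 1: a(2) = -3*(-37) - 2*(23) = 65; iterating: a(2)=65, a(3)=-121, a(4)=233, a(5)=-457, a(6)=905, a(7)=-1801, a(8)=3593; answer 3593
Part 2: A1 = 3593; d = -14; -7*(-14)^3 + 5*(-14)^2 + 7*(-14)^1 + 3 = (19208) + (980) + (-98) + (3) = 20093; answer 20093
Part 3: A2 = 20093; m = -23; T(2) = 1*(-45) - 2*(-23) = 1; iterating: T(2)=1, T(3)=91, T(4)=89, T(5)=-93, T(6)=-271, T(7)=-85, T(8)=457; answer 457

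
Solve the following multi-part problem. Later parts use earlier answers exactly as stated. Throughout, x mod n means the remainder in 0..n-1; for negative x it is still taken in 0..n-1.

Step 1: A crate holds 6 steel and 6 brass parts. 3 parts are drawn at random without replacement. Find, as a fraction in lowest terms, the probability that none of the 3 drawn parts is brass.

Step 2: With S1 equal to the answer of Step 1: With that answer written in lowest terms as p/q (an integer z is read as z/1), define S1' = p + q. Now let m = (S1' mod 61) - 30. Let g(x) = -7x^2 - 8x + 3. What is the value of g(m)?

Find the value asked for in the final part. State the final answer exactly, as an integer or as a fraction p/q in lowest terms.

Step 1: total draws C(12,3) = 220; favorable C(6,3) = 20; P = 1/11; answer 1/11
Step 2: S1 = 1/11; threaded value p + q = 12; m = -18; -7*(-18)^2 - 8*(-18)^1 + 3 = (-2268) + (144) + (3) = -2121; answer -2121

-2121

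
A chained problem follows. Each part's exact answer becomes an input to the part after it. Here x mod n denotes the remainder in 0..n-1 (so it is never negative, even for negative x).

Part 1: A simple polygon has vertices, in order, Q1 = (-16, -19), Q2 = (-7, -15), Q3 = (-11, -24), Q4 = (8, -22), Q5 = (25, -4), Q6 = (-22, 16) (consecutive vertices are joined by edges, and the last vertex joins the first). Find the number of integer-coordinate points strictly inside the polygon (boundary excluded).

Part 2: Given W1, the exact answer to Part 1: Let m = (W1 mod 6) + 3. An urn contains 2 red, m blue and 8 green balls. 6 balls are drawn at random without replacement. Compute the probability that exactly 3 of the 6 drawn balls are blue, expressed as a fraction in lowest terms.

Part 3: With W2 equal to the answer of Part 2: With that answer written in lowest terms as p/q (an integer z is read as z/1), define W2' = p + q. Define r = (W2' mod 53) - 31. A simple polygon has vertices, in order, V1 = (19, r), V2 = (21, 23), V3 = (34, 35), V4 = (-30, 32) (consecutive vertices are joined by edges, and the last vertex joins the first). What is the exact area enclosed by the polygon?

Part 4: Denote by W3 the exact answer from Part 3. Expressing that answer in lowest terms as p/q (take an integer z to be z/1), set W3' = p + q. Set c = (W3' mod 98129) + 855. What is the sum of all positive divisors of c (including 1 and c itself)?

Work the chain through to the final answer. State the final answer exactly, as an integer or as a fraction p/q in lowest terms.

5670

Part 1: cross terms: (-16*-15 - -7*-19)=107, (-7*-24 - -11*-15)=3, (-11*-22 - 8*-24)=434, (8*-4 - 25*-22)=518, (25*16 - -22*-4)=312, (-22*-19 - -16*16)=674; twice the area = |2048| = 2048; area = 1024; boundary points = 1 + 1 + 1 + 1 + 1 + 1 = 6; strictly interior points = area - boundary/2 + 1 = 1022; answer 1022
Part 2: W1 = 1022; m = 5; total draws C(15,6) = 5005; favorable C(5,3)*C(10,3) = 1200; P = 240/1001; answer 240/1001
Part 3: W2 = 240/1001; threaded value p + q = 1241; r = -9; cross terms: (19*23 - 21*-9)=626, (21*35 - 34*23)=-47, (34*32 - -30*35)=2138, (-30*-9 - 19*32)=-338; twice the area = |2379| = 2379; area = 2379/2; answer 2379/2
Part 4: W3 = 2379/2; threaded value p + q = 2381; c = 3236; 3236 = 2^2 * 809; sigma = (1 + 2 + 4) * (1 + 809) = 7 * 810 = 5670; answer 5670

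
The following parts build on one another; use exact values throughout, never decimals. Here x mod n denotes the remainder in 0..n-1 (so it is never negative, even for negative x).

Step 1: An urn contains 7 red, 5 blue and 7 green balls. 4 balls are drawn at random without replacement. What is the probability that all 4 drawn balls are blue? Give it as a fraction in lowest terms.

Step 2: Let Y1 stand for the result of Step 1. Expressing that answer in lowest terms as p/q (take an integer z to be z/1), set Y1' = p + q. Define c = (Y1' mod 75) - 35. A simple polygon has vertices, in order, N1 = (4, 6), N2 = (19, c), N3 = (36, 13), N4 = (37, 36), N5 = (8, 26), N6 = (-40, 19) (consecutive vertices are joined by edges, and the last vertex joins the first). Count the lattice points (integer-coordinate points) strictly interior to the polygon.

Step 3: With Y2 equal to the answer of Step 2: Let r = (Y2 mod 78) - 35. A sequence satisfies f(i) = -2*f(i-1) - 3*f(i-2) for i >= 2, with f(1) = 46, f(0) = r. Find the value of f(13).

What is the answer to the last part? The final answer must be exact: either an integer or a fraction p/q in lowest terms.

-21206

Step 1: total draws C(19,4) = 3876; favorable C(5,4) = 5; P = 5/3876; answer 5/3876
Step 2: Y1 = 5/3876; threaded value p + q = 3881; c = 21; cross terms: (4*21 - 19*6)=-30, (19*13 - 36*21)=-509, (36*36 - 37*13)=815, (37*26 - 8*36)=674, (8*19 - -40*26)=1192, (-40*6 - 4*19)=-316; twice the area = |1826| = 1826; area = 913; boundary points = 15 + 1 + 1 + 1 + 1 + 1 = 20; strictly interior points = area - boundary/2 + 1 = 904; answer 904
Step 3: Y2 = 904; r = 11; f(2) = -2*(46) - 3*(11) = -125; iterating: f(2)=-125, f(3)=112, f(4)=151, f(5)=-638, f(6)=823, f(7)=268, f(8)=-3005, f(9)=5206, f(10)=-1397, f(11)=-12824, f(12)=29839, f(13)=-21206; answer -21206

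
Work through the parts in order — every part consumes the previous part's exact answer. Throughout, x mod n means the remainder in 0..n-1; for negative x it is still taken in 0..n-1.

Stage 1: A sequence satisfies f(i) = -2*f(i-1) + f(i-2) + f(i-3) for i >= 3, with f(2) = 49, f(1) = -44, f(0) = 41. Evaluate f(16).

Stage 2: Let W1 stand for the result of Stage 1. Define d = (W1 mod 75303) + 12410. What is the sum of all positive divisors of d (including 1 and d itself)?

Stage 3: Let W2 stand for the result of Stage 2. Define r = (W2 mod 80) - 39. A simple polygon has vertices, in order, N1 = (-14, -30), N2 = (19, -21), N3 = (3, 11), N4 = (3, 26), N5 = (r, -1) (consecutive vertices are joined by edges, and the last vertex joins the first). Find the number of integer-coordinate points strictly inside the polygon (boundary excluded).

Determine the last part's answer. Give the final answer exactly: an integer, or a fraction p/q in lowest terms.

Stage 1: f(3) = -2*(49) + 1*(-44) + 1*(41) = -101; iterating: f(3)=-101, f(4)=207, f(5)=-466, f(6)=1038, f(7)=-2335, f(8)=5242, f(9)=-11781, f(10)=26469, f(11)=-59477, f(12)=133642, f(13)=-300292, f(14)=674749, f(15)=-1516148, f(16)=3406753; answer 3406753
Stage 2: W1 = 3406753; d = 30528; 30528 = 2^6 * 3^2 * 53; sigma = (1 + 2 + 4 + 8 + 16 + 32 + 64) * (1 + 3 + 9) * (1 + 53) = 127 * 13 * 54 = 89154; answer 89154
Stage 3: W2 = 89154; r = -5; cross terms: (-14*-21 - 19*-30)=864, (19*11 - 3*-21)=272, (3*26 - 3*11)=45, (3*-1 - -5*26)=127, (-5*-30 - -14*-1)=136; twice the area = |1444| = 1444; area = 722; boundary points = 3 + 16 + 15 + 1 + 1 = 36; strictly interior points = area - boundary/2 + 1 = 705; answer 705

705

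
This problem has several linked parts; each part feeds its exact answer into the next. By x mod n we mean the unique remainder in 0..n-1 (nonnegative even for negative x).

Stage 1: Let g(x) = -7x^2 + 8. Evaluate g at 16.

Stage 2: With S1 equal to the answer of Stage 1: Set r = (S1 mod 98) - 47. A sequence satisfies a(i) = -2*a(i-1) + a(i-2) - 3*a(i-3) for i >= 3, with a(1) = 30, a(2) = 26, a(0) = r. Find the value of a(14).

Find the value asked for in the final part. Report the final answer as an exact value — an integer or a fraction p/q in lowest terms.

Stage 1: -7*(16)^2 + 8 = (-1792) + (8) = -1784; answer -1784
Stage 2: S1 = -1784; r = 31; a(3) = -2*(26) + 1*(30) - 3*(31) = -115; iterating: a(3)=-115, a(4)=166, a(5)=-525, a(6)=1561, a(7)=-4145, a(8)=11426, a(9)=-31680, a(10)=87221, a(11)=-240400, a(12)=663061, a(13)=-1828185, a(14)=5040631; answer 5040631

5040631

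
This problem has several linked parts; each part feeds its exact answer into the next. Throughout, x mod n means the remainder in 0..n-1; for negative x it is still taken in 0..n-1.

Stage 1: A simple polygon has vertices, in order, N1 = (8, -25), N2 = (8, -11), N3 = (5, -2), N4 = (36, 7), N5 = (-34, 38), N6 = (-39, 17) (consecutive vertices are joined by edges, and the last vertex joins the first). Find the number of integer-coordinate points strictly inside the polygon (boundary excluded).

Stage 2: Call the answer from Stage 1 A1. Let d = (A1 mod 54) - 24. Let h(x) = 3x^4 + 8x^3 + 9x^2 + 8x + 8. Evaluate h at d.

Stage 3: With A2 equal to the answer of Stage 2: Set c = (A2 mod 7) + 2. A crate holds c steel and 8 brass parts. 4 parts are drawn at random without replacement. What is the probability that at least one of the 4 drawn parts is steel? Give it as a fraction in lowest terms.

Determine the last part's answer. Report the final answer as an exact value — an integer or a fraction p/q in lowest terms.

Stage 1: cross terms: (8*-11 - 8*-25)=112, (8*-2 - 5*-11)=39, (5*7 - 36*-2)=107, (36*38 - -34*7)=1606, (-34*17 - -39*38)=904, (-39*-25 - 8*17)=839; twice the area = |3607| = 3607; area = 3607/2; boundary points = 14 + 3 + 1 + 1 + 1 + 1 = 21; strictly interior points = area - boundary/2 + 1 = 1794; answer 1794
Stage 2: A1 = 1794; d = -12; 3*(-12)^4 + 8*(-12)^3 + 9*(-12)^2 + 8*(-12)^1 + 8 = (62208) + (-13824) + (1296) + (-96) + (8) = 49592; answer 49592
Stage 3: A2 = 49592; c = 6; total draws C(14,4) = 1001; complement C(8,4) = 70; favorable 1001 - 70 = 931; P = 133/143; answer 133/143

133/143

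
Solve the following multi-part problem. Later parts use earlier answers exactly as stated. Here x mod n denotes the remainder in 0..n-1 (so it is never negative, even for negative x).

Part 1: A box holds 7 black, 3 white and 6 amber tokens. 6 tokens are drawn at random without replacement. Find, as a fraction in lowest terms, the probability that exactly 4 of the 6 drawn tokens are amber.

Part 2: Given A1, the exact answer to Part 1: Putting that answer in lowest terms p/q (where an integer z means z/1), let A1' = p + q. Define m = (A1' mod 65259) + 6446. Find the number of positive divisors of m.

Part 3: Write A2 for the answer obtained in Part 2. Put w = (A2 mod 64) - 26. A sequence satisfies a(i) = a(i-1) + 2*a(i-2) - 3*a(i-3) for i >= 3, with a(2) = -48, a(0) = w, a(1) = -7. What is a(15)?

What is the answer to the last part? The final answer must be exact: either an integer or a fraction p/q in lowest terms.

4009

Part 1: total draws C(16,6) = 8008; favorable C(6,4)*C(10,2) = 675; P = 675/8008; answer 675/8008
Part 2: A1 = 675/8008; threaded value p + q = 8683; m = 15129; 15129 = 3^2 * 41^2; number of divisors = (2+1) * (2+1) = 9; answer 9
Part 3: A2 = 9; w = -17; a(3) = 1*(-48) + 2*(-7) - 3*(-17) = -11; iterating: a(3)=-11, a(4)=-86, a(5)=36, a(6)=-103, a(7)=227, a(8)=-87, a(9)=676, a(10)=-179, a(11)=1434, a(12)=-952, a(13)=2453, a(14)=-3753, a(15)=4009; answer 4009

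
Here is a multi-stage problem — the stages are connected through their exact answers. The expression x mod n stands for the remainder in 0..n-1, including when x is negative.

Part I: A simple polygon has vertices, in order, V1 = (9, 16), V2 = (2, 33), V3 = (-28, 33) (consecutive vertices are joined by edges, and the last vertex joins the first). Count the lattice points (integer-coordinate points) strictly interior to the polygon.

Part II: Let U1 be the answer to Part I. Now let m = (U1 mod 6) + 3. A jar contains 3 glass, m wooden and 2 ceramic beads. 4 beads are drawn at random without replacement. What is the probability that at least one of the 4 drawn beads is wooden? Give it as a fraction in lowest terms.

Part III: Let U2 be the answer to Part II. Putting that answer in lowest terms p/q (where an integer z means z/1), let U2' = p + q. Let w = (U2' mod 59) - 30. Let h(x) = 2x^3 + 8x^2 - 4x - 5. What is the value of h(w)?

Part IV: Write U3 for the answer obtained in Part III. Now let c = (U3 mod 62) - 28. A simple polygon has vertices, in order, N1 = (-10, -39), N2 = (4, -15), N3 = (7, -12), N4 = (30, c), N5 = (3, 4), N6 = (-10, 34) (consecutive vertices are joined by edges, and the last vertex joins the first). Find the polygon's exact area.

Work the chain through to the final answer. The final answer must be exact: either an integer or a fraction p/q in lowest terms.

1703/2

Part I: cross terms: (9*33 - 2*16)=265, (2*33 - -28*33)=990, (-28*16 - 9*33)=-745; twice the area = |510| = 510; area = 255; boundary points = 1 + 30 + 1 = 32; strictly interior points = area - boundary/2 + 1 = 240; answer 240
Part II: U1 = 240; m = 3; total draws C(8,4) = 70; complement C(5,4) = 5; favorable 70 - 5 = 65; P = 13/14; answer 13/14
Part III: U2 = 13/14; threaded value p + q = 27; w = -3; 2*(-3)^3 + 8*(-3)^2 - 4*(-3)^1 - 5 = (-54) + (72) + (12) + (-5) = 25; answer 25
Part IV: U3 = 25; c = -3; cross terms: (-10*-15 - 4*-39)=306, (4*-12 - 7*-15)=57, (7*-3 - 30*-12)=339, (30*4 - 3*-3)=129, (3*34 - -10*4)=142, (-10*-39 - -10*34)=730; twice the area = |1703| = 1703; area = 1703/2; answer 1703/2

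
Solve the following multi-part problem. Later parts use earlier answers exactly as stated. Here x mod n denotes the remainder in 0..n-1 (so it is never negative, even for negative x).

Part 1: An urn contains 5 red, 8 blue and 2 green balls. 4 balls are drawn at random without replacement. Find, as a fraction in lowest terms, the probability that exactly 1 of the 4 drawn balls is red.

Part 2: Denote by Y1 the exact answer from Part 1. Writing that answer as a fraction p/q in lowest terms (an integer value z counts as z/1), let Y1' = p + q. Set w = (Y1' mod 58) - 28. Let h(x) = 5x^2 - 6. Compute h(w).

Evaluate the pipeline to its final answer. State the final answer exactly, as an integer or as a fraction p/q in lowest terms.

839

Part 1: total draws C(15,4) = 1365; favorable C(5,1)*C(10,3) = 600; P = 40/91; answer 40/91
Part 2: Y1 = 40/91; threaded value p + q = 131; w = -13; 5*(-13)^2 - 6 = (845) + (-6) = 839; answer 839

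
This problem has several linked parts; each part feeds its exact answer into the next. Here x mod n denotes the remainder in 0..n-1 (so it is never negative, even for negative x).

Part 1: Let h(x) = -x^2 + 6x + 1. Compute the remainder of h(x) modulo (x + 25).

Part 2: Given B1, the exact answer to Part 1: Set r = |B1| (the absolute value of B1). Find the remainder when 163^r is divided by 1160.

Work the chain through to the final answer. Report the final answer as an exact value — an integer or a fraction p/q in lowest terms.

Part 1: remainder = value at the root: -1*(-25)^2 + 6*(-25)^1 + 1 = (-625) + (-150) + (1) = -774; answer -774
Part 2: B1 = -774; r = 774; squarings mod 1160: 163^1=163, 163^2=1049, 163^4=721, 163^8=161, 163^16=401, 163^32=721, 163^64=161, 163^128=401, 163^256=721, 163^512=161; 163^774 = 163^2 * 163^4 * 163^256 * 163^512 = 729 (mod 1160); answer 729

729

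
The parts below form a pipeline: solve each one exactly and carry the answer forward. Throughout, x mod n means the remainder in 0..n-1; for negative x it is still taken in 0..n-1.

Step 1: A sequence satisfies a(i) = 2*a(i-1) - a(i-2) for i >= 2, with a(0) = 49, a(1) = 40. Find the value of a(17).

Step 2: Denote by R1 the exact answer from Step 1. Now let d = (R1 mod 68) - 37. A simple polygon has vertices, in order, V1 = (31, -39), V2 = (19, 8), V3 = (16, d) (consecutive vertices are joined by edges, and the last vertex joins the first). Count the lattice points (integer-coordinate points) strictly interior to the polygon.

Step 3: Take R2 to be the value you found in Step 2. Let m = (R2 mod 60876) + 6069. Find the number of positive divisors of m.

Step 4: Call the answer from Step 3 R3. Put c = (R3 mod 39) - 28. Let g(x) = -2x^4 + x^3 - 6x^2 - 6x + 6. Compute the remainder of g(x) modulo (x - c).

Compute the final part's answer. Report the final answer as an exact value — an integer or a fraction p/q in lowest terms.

Step 1: a(2) = 2*(40) - 1*(49) = 31; iterating: a(2)=31, a(3)=22, a(4)=13, a(5)=4, a(6)=-5, a(7)=-14, a(8)=-23, a(9)=-32, a(10)=-41, a(11)=-50, a(12)=-59, a(13)=-68, a(14)=-77, a(15)=-86, a(16)=-95, a(17)=-104; answer -104
Step 2: R1 = -104; d = -5; cross terms: (31*8 - 19*-39)=989, (19*-5 - 16*8)=-223, (16*-39 - 31*-5)=-469; twice the area = |297| = 297; area = 297/2; boundary points = 1 + 1 + 1 = 3; strictly interior points = area - boundary/2 + 1 = 148; answer 148
Step 3: R2 = 148; m = 6217; 6217 is prime, so its only divisors are 1 and 6217; count = 2; answer 2
Step 4: R3 = 2; c = -26; remainder = value at the root: -2*(-26)^4 + 1*(-26)^3 - 6*(-26)^2 - 6*(-26)^1 + 6 = (-913952) + (-17576) + (-4056) + (156) + (6) = -935422; answer -935422

-935422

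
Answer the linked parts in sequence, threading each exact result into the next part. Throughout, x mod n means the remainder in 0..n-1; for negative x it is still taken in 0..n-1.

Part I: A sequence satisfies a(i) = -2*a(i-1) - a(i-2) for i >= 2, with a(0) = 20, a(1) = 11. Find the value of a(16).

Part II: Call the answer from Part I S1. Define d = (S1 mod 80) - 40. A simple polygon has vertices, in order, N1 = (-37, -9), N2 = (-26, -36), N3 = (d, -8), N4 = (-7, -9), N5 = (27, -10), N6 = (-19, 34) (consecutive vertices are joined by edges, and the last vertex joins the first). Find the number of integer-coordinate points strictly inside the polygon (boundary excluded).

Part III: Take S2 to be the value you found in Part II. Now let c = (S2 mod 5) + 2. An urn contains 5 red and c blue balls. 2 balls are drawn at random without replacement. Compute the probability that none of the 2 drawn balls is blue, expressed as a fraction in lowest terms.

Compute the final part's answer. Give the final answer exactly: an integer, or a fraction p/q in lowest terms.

Part I: a(2) = -2*(11) - 1*(20) = -42; iterating: a(2)=-42, a(3)=73, a(4)=-104, a(5)=135, a(6)=-166, a(7)=197, a(8)=-228, a(9)=259, a(10)=-290, a(11)=321, a(12)=-352, a(13)=383, a(14)=-414, a(15)=445, a(16)=-476; answer -476
Part II: S1 = -476; d = -36; cross terms: (-37*-36 - -26*-9)=1098, (-26*-8 - -36*-36)=-1088, (-36*-9 - -7*-8)=268, (-7*-10 - 27*-9)=313, (27*34 - -19*-10)=728, (-19*-9 - -37*34)=1429; twice the area = |2748| = 2748; area = 1374; boundary points = 1 + 2 + 1 + 1 + 2 + 1 = 8; strictly interior points = area - boundary/2 + 1 = 1371; answer 1371
Part III: S2 = 1371; c = 3; total draws C(8,2) = 28; favorable C(5,2) = 10; P = 5/14; answer 5/14

5/14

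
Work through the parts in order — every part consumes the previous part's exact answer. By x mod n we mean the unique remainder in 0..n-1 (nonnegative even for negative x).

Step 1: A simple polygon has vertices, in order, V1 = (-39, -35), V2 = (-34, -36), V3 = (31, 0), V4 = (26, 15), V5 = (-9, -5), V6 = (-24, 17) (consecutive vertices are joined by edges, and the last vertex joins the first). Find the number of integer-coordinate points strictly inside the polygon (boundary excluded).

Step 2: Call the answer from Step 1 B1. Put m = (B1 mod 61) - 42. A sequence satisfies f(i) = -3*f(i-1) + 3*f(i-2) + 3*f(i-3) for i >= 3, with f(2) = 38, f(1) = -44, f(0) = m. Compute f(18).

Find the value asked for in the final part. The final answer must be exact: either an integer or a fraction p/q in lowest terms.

Step 1: cross terms: (-39*-36 - -34*-35)=214, (-34*0 - 31*-36)=1116, (31*15 - 26*0)=465, (26*-5 - -9*15)=5, (-9*17 - -24*-5)=-273, (-24*-35 - -39*17)=1503; twice the area = |3030| = 3030; area = 1515; boundary points = 1 + 1 + 5 + 5 + 1 + 1 = 14; strictly interior points = area - boundary/2 + 1 = 1509; answer 1509
Step 2: B1 = 1509; m = 3; f(3) = -3*(38) + 3*(-44) + 3*(3) = -237; iterating: f(3)=-237, f(4)=693, f(5)=-2676, f(6)=9396, f(7)=-34137, f(8)=122571, f(9)=-441936, f(10)=1591110, f(11)=-5731425, f(12)=20641797, f(13)=-74346336, f(14)=267770124, f(15)=-964423989, f(16)=3473543331, f(17)=-12510591588, f(18)=45059132790; answer 45059132790

45059132790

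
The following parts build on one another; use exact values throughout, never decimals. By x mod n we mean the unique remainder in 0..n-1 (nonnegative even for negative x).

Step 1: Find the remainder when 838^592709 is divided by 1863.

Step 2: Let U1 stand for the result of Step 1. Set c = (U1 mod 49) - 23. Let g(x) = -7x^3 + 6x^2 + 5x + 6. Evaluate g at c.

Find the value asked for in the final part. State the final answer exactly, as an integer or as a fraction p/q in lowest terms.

-4566

Step 1: squarings mod 1863: 838^1=838, 838^2=1756, 838^4=271, 838^8=784, 838^16=1729, 838^32=1189, 838^64=1567, 838^128=55, 838^256=1162, 838^512=1432, 838^1024=1324, 838^2048=1756, 838^4096=271, 838^8192=784, 838^16384=1729, 838^32768=1189, 838^65536=1567, 838^131072=55, 838^262144=1162, 838^524288=1432; 838^592709 = 838^1 * 838^4 * 838^64 * 838^256 * 838^512 * 838^2048 * 838^65536 * 838^524288 = 865 (mod 1863); answer 865
Step 2: U1 = 865; c = 9; -7*(9)^3 + 6*(9)^2 + 5*(9)^1 + 6 = (-5103) + (486) + (45) + (6) = -4566; answer -4566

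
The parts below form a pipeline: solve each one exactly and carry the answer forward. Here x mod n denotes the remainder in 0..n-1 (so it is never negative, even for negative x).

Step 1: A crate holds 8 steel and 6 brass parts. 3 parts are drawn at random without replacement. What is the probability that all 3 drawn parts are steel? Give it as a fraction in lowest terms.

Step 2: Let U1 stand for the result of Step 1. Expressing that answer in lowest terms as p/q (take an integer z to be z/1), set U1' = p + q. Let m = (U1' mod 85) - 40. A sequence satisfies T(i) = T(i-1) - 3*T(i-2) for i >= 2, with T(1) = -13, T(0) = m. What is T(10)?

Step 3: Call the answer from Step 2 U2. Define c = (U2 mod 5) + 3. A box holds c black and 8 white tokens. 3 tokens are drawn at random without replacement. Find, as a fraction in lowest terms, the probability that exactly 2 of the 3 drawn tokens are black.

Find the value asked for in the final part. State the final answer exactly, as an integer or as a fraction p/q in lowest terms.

40/143

Step 1: total draws C(14,3) = 364; favorable C(8,3) = 56; P = 2/13; answer 2/13
Step 2: U1 = 2/13; threaded value p + q = 15; m = -25; T(2) = 1*(-13) - 3*(-25) = 62; iterating: T(2)=62, T(3)=101, T(4)=-85, T(5)=-388, T(6)=-133, T(7)=1031, T(8)=1430, T(9)=-1663, T(10)=-5953; answer -5953
Step 3: U2 = -5953; c = 5; total draws C(13,3) = 286; favorable C(5,2)*C(8,1) = 80; P = 40/143; answer 40/143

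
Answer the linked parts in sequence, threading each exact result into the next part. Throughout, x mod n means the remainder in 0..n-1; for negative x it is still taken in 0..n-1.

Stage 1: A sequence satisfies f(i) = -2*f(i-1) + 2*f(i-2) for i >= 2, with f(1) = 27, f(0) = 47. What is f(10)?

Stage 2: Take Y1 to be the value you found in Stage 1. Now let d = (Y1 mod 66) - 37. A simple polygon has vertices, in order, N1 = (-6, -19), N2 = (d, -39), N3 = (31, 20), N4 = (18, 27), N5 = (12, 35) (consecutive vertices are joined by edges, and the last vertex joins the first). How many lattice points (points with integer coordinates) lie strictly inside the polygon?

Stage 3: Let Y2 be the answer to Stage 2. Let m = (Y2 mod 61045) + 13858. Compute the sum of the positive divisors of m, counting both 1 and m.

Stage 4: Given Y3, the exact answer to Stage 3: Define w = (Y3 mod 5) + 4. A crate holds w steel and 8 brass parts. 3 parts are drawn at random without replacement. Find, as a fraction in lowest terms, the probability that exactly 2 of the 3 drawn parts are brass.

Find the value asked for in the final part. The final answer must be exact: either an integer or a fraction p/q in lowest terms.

Stage 1: f(2) = -2*(27) + 2*(47) = 40; iterating: f(2)=40, f(3)=-26, f(4)=132, f(5)=-316, f(6)=896, f(7)=-2424, f(8)=6640, f(9)=-18128, f(10)=49536; answer 49536
Stage 2: Y1 = 49536; d = -1; cross terms: (-6*-39 - -1*-19)=215, (-1*20 - 31*-39)=1189, (31*27 - 18*20)=477, (18*35 - 12*27)=306, (12*-19 - -6*35)=-18; twice the area = |2169| = 2169; area = 2169/2; boundary points = 5 + 1 + 1 + 2 + 18 = 27; strictly interior points = area - boundary/2 + 1 = 1072; answer 1072
Stage 3: Y2 = 1072; m = 14930; 14930 = 2 * 5 * 1493; sigma = (1 + 2) * (1 + 5) * (1 + 1493) = 3 * 6 * 1494 = 26892; answer 26892
Stage 4: Y3 = 26892; w = 6; total draws C(14,3) = 364; favorable C(8,2)*C(6,1) = 168; P = 6/13; answer 6/13

6/13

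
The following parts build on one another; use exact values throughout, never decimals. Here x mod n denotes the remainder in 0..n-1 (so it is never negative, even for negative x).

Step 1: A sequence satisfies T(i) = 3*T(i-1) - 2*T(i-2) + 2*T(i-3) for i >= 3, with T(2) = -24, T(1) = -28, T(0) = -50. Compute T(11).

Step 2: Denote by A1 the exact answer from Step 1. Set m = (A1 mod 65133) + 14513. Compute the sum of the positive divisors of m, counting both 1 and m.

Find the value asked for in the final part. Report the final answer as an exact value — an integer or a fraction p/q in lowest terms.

Step 1: T(3) = 3*(-24) - 2*(-28) + 2*(-50) = -116; iterating: T(3)=-116, T(4)=-356, T(5)=-884, T(6)=-2172, T(7)=-5460, T(8)=-13804, T(9)=-34836, T(10)=-87820, T(11)=-221396; answer -221396
Step 2: A1 = -221396; m = 53649; 53649 = 3^3 * 1987; sigma = (1 + 3 + 9 + 27) * (1 + 1987) = 40 * 1988 = 79520; answer 79520

79520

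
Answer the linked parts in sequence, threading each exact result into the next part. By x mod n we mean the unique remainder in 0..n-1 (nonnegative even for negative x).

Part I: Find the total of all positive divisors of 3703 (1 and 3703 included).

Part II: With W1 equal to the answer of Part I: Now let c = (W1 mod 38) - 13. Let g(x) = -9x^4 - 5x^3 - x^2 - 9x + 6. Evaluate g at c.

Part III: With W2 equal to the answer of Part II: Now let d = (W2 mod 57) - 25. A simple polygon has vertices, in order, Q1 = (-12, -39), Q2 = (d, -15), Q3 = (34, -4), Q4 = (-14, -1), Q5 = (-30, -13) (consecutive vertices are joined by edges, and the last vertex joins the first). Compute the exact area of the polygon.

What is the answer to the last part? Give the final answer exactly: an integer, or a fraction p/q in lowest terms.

Part I: 3703 = 7 * 23^2; sigma = (1 + 7) * (1 + 23 + 529) = 8 * 553 = 4424; answer 4424
Part II: W1 = 4424; c = 3; -9*(3)^4 - 5*(3)^3 - 1*(3)^2 - 9*(3)^1 + 6 = (-729) + (-135) + (-9) + (-27) + (6) = -894; answer -894
Part III: W2 = -894; d = -7; cross terms: (-12*-15 - -7*-39)=-93, (-7*-4 - 34*-15)=538, (34*-1 - -14*-4)=-90, (-14*-13 - -30*-1)=152, (-30*-39 - -12*-13)=1014; twice the area = |1521| = 1521; area = 1521/2; answer 1521/2

1521/2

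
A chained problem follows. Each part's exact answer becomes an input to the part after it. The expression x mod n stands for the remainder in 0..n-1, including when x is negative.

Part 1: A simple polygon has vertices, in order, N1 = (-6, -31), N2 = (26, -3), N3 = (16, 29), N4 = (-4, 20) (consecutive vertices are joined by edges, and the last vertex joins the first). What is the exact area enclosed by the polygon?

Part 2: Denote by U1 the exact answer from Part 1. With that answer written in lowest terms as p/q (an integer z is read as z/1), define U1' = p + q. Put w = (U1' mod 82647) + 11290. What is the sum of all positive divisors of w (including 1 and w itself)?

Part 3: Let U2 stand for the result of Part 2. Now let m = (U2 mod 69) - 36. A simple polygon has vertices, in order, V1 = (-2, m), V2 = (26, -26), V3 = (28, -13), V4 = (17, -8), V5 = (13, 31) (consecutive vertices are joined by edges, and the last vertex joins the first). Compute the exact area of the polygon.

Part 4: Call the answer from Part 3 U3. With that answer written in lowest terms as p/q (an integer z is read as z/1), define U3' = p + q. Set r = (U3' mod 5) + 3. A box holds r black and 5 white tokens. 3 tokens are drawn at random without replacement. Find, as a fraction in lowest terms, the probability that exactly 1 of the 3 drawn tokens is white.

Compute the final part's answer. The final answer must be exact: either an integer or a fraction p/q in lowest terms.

Part 1: cross terms: (-6*-3 - 26*-31)=824, (26*29 - 16*-3)=802, (16*20 - -4*29)=436, (-4*-31 - -6*20)=244; twice the area = |2306| = 2306; area = 1153; answer 1153
Part 2: U1 = 1153; threaded value p + q = 1154; w = 12444; 12444 = 2^2 * 3 * 17 * 61; sigma = (1 + 2 + 4) * (1 + 3) * (1 + 17) * (1 + 61) = 7 * 4 * 18 * 62 = 31248; answer 31248
Part 3: U2 = 31248; m = 24; cross terms: (-2*-26 - 26*24)=-572, (26*-13 - 28*-26)=390, (28*-8 - 17*-13)=-3, (17*31 - 13*-8)=631, (13*24 - -2*31)=374; twice the area = |820| = 820; area = 410; answer 410
Part 4: U3 = 410; threaded value p + q = 411; r = 4; total draws C(9,3) = 84; favorable C(5,1)*C(4,2) = 30; P = 5/14; answer 5/14

5/14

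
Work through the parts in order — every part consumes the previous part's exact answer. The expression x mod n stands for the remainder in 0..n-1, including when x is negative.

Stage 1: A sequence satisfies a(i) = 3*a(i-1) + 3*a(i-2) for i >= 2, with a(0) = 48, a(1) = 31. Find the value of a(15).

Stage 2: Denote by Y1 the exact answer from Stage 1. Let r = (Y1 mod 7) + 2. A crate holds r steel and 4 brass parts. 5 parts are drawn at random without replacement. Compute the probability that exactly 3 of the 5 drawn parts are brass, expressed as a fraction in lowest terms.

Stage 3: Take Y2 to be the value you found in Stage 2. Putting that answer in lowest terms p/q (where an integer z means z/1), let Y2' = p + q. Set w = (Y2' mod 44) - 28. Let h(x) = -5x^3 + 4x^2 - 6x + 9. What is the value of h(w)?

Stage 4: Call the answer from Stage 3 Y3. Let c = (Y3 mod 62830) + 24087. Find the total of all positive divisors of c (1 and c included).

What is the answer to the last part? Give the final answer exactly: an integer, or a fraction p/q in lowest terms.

Stage 1: a(2) = 3*(31) + 3*(48) = 237; iterating: a(2)=237, a(3)=804, a(4)=3123, a(5)=11781, a(6)=44712, a(7)=169479, a(8)=642573, a(9)=2436156, a(10)=9236187, a(11)=35017029, a(12)=132759648, a(13)=503330031, a(14)=1908269037, a(15)=7234797204; answer 7234797204
Stage 2: Y1 = 7234797204; r = 7; total draws C(11,5) = 462; favorable C(4,3)*C(7,2) = 84; P = 2/11; answer 2/11
Stage 3: Y2 = 2/11; threaded value p + q = 13; w = -15; -5*(-15)^3 + 4*(-15)^2 - 6*(-15)^1 + 9 = (16875) + (900) + (90) + (9) = 17874; answer 17874
Stage 4: Y3 = 17874; c = 41961; 41961 = 3 * 71 * 197; sigma = (1 + 3) * (1 + 71) * (1 + 197) = 4 * 72 * 198 = 57024; answer 57024

57024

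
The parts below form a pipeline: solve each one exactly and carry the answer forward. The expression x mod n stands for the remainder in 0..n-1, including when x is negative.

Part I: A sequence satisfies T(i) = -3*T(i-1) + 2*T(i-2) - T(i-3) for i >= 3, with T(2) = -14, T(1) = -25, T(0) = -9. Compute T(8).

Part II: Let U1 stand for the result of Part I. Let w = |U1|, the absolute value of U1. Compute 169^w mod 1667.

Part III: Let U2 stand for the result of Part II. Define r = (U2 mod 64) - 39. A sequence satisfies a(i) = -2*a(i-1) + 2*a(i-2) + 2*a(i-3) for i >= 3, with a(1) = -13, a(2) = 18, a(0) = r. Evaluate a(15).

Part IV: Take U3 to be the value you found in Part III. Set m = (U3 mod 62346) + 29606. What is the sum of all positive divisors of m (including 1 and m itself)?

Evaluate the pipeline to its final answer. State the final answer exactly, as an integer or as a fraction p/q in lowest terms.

Part I: T(3) = -3*(-14) + 2*(-25) - 1*(-9) = 1; iterating: T(3)=1, T(4)=-6, T(5)=34, T(6)=-115, T(7)=419, T(8)=-1521; answer -1521
Part II: U1 = -1521; w = 1521; squarings mod 1667: 169^1=169, 169^2=222, 169^4=941, 169^8=304, 169^16=731, 169^32=921, 169^64=1405, 169^128=297, 169^256=1525, 169^512=160, 169^1024=595; 169^1521 = 169^1 * 169^16 * 169^32 * 169^64 * 169^128 * 169^256 * 169^1024 = 222 (mod 1667); answer 222
Part III: U2 = 222; r = -9; a(3) = -2*(18) + 2*(-13) + 2*(-9) = -80; iterating: a(3)=-80, a(4)=170, a(5)=-464, a(6)=1108, a(7)=-2804, a(8)=6896, a(9)=-17184, a(10)=42552, a(11)=-105680, a(12)=262096, a(13)=-650448, a(14)=1613728, a(15)=-4004160; answer -4004160
Part IV: U3 = -4004160; m = 77936; 77936 = 2^4 * 4871; sigma = (1 + 2 + 4 + 8 + 16) * (1 + 4871) = 31 * 4872 = 151032; answer 151032

151032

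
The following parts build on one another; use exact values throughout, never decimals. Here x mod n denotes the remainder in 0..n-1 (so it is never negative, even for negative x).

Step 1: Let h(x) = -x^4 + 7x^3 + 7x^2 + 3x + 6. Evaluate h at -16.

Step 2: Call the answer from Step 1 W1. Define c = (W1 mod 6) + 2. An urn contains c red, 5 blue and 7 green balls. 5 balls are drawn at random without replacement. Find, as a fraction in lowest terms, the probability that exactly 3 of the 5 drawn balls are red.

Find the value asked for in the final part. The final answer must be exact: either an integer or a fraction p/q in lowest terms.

Step 1: -1*(-16)^4 + 7*(-16)^3 + 7*(-16)^2 + 3*(-16)^1 + 6 = (-65536) + (-28672) + (1792) + (-48) + (6) = -92458; answer -92458
Step 2: W1 = -92458; c = 4; total draws C(16,5) = 4368; favorable C(4,3)*C(12,2) = 264; P = 11/182; answer 11/182

11/182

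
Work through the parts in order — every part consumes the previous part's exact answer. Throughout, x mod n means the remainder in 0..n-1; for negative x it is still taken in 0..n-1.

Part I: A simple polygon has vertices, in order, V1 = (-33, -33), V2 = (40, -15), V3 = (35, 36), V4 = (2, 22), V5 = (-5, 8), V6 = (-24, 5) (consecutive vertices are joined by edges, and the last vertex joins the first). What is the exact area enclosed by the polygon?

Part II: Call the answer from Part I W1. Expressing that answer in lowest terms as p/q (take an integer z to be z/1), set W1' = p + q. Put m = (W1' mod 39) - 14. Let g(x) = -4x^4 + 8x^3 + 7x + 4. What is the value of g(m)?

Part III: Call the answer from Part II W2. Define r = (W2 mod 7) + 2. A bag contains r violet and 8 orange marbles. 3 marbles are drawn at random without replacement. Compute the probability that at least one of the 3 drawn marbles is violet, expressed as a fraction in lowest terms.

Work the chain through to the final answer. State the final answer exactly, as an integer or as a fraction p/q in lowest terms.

Part I: cross terms: (-33*-15 - 40*-33)=1815, (40*36 - 35*-15)=1965, (35*22 - 2*36)=698, (2*8 - -5*22)=126, (-5*5 - -24*8)=167, (-24*-33 - -33*5)=957; twice the area = |5728| = 5728; area = 2864; answer 2864
Part II: W1 = 2864; threaded value p + q = 2865; m = 4; -4*(4)^4 + 8*(4)^3 + 7*(4)^1 + 4 = (-1024) + (512) + (28) + (4) = -480; answer -480
Part III: W2 = -480; r = 5; total draws C(13,3) = 286; complement C(8,3) = 56; favorable 286 - 56 = 230; P = 115/143; answer 115/143

115/143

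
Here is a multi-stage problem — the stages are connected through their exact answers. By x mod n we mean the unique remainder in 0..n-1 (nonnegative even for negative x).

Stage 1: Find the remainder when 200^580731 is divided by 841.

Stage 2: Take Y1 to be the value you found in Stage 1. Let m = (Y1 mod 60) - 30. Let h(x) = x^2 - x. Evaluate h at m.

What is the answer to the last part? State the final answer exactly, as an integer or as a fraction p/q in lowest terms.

Stage 1: squarings mod 841: 200^1=200, 200^2=473, 200^4=23, 200^8=529, 200^16=629, 200^32=371, 200^64=558, 200^128=194, 200^256=632, 200^512=790, 200^1024=78, 200^2048=197, 200^4096=123, 200^8192=832, 200^16384=81, 200^32768=674, 200^65536=136, 200^131072=835, 200^262144=36, 200^524288=455; 200^580731 = 200^1 * 200^2 * 200^8 * 200^16 * 200^32 * 200^64 * 200^1024 * 200^2048 * 200^4096 * 200^16384 * 200^32768 * 200^524288 = 681 (mod 841); answer 681
Stage 2: Y1 = 681; m = -9; 1*(-9)^2 - 1*(-9)^1 = (81) + (9) = 90; answer 90

90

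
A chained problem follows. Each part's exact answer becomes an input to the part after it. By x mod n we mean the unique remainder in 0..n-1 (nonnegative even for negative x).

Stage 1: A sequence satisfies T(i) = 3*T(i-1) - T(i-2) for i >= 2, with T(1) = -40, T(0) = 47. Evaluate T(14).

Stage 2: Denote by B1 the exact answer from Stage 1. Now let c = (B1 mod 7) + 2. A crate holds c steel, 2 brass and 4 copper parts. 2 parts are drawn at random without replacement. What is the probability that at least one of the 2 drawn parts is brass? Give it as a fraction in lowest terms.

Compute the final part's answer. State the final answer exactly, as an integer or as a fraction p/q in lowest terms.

25/91

Stage 1: T(2) = 3*(-40) - 1*(47) = -167; iterating: T(2)=-167, T(3)=-461, T(4)=-1216, T(5)=-3187, T(6)=-8345, T(7)=-21848, T(8)=-57199, T(9)=-149749, T(10)=-392048, T(11)=-1026395, T(12)=-2687137, T(13)=-7035016, T(14)=-18417911; answer -18417911
Stage 2: B1 = -18417911; c = 8; total draws C(14,2) = 91; complement C(12,2) = 66; favorable 91 - 66 = 25; P = 25/91; answer 25/91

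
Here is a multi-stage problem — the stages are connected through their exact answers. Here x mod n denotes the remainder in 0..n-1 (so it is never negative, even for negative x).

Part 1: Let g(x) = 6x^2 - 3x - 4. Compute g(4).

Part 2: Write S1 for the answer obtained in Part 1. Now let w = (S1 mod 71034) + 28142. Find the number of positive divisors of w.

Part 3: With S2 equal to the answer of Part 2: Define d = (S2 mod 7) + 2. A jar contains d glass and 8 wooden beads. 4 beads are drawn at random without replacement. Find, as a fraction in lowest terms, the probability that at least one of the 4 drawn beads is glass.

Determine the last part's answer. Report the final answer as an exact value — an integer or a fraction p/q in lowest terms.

26/33

Part 1: 6*(4)^2 - 3*(4)^1 - 4 = (96) + (-12) + (-4) = 80; answer 80
Part 2: S1 = 80; w = 28222; 28222 = 2 * 103 * 137; number of divisors = (1+1) * (1+1) * (1+1) = 8; answer 8
Part 3: S2 = 8; d = 3; total draws C(11,4) = 330; complement C(8,4) = 70; favorable 330 - 70 = 260; P = 26/33; answer 26/33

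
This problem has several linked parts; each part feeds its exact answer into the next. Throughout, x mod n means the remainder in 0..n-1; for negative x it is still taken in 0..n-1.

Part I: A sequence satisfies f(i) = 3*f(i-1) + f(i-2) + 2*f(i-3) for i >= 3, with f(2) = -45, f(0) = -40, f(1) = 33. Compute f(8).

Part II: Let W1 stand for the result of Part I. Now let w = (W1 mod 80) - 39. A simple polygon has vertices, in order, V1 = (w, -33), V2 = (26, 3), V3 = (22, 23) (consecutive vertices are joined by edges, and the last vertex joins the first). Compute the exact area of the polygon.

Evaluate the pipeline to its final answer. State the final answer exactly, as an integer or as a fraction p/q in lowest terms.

Part I: f(3) = 3*(-45) + 1*(33) + 2*(-40) = -182; iterating: f(3)=-182, f(4)=-525, f(5)=-1847, f(6)=-6430, f(7)=-22187, f(8)=-76685; answer -76685
Part II: W1 = -76685; w = -4; cross terms: (-4*3 - 26*-33)=846, (26*23 - 22*3)=532, (22*-33 - -4*23)=-634; twice the area = |744| = 744; area = 372; answer 372

372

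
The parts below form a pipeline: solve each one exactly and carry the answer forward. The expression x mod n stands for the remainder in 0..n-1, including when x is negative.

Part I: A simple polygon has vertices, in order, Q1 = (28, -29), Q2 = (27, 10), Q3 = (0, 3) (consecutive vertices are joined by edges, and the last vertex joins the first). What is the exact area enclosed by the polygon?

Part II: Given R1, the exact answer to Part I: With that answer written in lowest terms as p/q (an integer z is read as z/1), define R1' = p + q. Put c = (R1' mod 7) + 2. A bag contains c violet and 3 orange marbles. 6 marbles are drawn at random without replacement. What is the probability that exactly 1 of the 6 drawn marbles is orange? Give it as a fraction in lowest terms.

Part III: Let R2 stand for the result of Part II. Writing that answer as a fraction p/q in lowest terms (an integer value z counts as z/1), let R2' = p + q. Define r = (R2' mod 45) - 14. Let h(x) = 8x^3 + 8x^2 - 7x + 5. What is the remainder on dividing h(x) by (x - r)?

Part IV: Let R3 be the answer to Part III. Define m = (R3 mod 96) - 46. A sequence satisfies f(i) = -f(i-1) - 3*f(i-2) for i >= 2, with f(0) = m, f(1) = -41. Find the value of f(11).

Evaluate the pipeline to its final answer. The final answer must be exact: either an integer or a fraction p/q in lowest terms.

-13349

Part I: cross terms: (28*10 - 27*-29)=1063, (27*3 - 0*10)=81, (0*-29 - 28*3)=-84; twice the area = |1060| = 1060; area = 530; answer 530
Part II: R1 = 530; threaded value p + q = 531; c = 8; total draws C(11,6) = 462; favorable C(3,1)*C(8,5) = 168; P = 4/11; answer 4/11
Part III: R2 = 4/11; threaded value p + q = 15; r = 1; remainder = value at the root: 8*(1)^3 + 8*(1)^2 - 7*(1)^1 + 5 = (8) + (8) + (-7) + (5) = 14; answer 14
Part IV: R3 = 14; m = -32; f(2) = -1*(-41) - 3*(-32) = 137; iterating: f(2)=137, f(3)=-14, f(4)=-397, f(5)=439, f(6)=752, f(7)=-2069, f(8)=-187, f(9)=6394, f(10)=-5833, f(11)=-13349; answer -13349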